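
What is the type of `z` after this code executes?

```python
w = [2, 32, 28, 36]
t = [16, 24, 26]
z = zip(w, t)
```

zip() returns a zip iterator object

zip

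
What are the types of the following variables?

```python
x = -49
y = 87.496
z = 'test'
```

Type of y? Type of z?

y is float; z is str

float, str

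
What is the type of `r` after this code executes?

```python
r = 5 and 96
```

'and' returns the last value when all truthy (96, which is int)

int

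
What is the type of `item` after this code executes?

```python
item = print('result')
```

print() returns None

NoneType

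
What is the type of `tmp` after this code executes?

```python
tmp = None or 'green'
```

'or' with None returns the other value ('green', str)

str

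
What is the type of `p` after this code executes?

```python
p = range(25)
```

range() returns a range object

range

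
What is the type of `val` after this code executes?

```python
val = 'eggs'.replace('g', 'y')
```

str.replace() returns str

str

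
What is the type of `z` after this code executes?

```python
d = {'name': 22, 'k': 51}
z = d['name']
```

Accessing dict[str, int] with key 'name' returns int value 22

int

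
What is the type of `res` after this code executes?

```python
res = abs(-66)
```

abs() of int returns int

int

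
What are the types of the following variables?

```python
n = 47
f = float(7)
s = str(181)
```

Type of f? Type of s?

f is float; s is str

float, str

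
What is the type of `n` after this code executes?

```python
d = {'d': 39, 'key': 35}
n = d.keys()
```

.keys() returns a dict_keys view object

dict_keys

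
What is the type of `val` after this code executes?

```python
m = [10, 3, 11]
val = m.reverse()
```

list.reverse() returns None

NoneType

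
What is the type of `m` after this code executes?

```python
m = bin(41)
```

bin() returns str representation

str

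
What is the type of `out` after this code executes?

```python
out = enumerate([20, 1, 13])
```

enumerate() returns an enumerate iterator object

enumerate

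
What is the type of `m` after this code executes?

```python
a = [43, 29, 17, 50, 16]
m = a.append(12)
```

list.append() returns None (mutates in place)

NoneType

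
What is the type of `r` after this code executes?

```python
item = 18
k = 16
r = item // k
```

int // int returns int (18 // 16 = 1)

int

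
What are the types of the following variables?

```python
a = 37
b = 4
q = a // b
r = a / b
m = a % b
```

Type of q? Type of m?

int // int returns int; int % int returns int

int, int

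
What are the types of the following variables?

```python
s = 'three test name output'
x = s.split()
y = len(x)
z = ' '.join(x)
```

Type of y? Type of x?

len() returns int; str.split() returns list

int, list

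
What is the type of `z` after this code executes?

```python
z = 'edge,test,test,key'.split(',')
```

str.split() returns list

list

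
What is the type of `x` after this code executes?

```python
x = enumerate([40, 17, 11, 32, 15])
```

enumerate() returns an enumerate iterator object

enumerate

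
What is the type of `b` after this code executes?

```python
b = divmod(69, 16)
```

divmod() returns a tuple (quotient, remainder)

tuple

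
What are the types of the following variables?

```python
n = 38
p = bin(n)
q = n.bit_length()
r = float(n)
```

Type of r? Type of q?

float() returns float; int.bit_length() returns int

float, int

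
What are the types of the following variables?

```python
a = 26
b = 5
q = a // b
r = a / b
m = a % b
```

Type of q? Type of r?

int // int returns int; int / int returns float

int, float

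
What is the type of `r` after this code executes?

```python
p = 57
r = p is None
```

'is' comparison returns bool

bool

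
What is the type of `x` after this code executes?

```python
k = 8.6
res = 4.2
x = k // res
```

float // float returns float (floor division preserves float type)

float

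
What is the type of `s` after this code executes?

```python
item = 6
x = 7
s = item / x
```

int / int always returns float in Python 3 (6 / 7 = 0.857143)

float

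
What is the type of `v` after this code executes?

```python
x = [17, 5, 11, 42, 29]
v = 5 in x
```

'in' operator returns bool

bool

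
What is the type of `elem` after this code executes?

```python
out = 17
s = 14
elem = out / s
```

int / int always returns float in Python 3 (17 / 14 = 1.21429)

float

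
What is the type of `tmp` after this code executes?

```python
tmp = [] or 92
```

'or' returns first truthy value (92, which is int)

int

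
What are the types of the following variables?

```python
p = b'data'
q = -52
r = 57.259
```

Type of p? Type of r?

p is bytes; r is float

bytes, float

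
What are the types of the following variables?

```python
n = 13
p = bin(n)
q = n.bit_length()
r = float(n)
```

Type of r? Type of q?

float() returns float; int.bit_length() returns int

float, int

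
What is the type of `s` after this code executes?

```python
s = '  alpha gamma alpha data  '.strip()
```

str.strip() returns str

str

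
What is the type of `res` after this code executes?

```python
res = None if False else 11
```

Ternary: condition is False, else branch (11) taken → int

int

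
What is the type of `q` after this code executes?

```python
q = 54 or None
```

'or' returns first truthy value (54, int)

int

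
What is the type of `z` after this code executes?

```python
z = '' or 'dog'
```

'or' returns first truthy value ('dog', which is str)

str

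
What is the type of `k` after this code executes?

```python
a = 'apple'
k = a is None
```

'is' comparison returns bool

bool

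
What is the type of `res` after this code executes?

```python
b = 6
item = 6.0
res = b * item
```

int * float returns float (6 * 6.0 = 36.0)

float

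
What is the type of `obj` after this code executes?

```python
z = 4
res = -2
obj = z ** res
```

int ** negative int returns float

float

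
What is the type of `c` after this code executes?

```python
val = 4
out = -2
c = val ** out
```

int ** negative int returns float

float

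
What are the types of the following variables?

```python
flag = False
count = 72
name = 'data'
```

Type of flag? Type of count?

flag is bool; count is int

bool, int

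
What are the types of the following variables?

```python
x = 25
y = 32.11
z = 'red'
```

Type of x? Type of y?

x is int; y is float

int, float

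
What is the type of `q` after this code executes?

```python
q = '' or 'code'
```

'or' returns first truthy value ('code', which is str)

str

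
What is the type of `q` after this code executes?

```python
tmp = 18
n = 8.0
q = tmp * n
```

int * float returns float (18 * 8.0 = 144.0)

float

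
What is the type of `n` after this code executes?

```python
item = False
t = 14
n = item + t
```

bool + int returns int (False is 0, so 0 + 14 = 14)

int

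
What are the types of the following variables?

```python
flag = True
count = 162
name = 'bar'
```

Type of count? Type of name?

count is int; name is str

int, str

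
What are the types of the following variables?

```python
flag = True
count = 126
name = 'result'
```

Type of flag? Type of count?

flag is bool; count is int

bool, int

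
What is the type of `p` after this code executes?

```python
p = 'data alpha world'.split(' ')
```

str.split() returns list

list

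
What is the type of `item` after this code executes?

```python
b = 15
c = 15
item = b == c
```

Equality comparison returns bool

bool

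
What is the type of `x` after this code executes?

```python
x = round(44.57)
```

round() with no ndigits arg returns int

int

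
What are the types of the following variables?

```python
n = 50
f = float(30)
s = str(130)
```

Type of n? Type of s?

n is int; s is str

int, str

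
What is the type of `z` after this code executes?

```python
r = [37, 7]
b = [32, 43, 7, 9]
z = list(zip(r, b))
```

list(zip(...)) returns a list of tuples

list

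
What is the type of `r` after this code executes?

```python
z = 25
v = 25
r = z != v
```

Comparison operators return bool

bool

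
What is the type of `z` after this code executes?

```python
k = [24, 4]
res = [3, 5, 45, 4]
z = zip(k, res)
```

zip() returns a zip iterator object

zip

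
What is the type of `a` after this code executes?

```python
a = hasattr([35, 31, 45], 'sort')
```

hasattr() returns bool

bool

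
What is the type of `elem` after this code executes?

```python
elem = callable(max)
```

callable() returns bool

bool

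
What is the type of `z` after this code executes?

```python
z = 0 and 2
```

'and' returns the first falsy value (0, which is int)

int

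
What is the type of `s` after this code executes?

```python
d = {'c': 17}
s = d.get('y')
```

dict.get() returns None when key 'y' is not found and no default given

NoneType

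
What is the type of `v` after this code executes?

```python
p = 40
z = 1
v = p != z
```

Comparison operators return bool

bool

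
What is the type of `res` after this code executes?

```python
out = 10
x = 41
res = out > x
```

Comparison operators return bool

bool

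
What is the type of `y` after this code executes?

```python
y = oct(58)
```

oct() returns str representation

str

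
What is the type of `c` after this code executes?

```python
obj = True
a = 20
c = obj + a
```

bool + int returns int (True is 1, so 1 + 20 = 21)

int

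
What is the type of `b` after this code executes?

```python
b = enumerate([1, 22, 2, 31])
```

enumerate() returns an enumerate iterator object

enumerate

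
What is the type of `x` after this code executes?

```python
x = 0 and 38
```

'and' returns the first falsy value (0, which is int)

int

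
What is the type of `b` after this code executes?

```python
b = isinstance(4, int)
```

isinstance() returns bool

bool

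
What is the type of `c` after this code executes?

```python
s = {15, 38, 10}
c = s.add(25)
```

set.add() returns None (mutates in place)

NoneType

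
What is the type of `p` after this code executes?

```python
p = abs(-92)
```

abs() of int returns int

int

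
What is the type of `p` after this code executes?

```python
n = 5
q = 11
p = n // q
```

int // int returns int (5 // 11 = 0)

int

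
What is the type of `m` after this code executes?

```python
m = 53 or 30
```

'or' returns the first truthy value (53, which is int)

int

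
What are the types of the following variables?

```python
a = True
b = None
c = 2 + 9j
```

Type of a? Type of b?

a is bool; b is NoneType

bool, NoneType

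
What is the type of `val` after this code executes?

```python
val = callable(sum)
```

callable() returns bool

bool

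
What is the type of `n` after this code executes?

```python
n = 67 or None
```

'or' returns first truthy value (67, int)

int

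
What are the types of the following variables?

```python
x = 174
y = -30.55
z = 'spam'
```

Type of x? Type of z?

x is int; z is str

int, str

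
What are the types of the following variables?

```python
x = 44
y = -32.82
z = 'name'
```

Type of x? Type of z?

x is int; z is str

int, str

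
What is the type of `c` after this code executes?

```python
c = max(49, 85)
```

max() of ints returns int

int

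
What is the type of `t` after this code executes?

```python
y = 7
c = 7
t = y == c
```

Equality comparison returns bool

bool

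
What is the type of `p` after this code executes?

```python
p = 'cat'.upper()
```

str.upper() returns str

str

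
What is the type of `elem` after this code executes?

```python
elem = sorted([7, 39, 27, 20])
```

sorted() always returns list

list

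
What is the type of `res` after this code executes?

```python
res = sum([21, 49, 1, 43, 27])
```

sum() of ints returns int

int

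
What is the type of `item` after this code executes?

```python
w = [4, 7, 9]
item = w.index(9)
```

list.index() returns int

int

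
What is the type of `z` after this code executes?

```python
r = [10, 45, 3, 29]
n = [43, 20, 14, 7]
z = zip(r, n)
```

zip() returns a zip iterator object

zip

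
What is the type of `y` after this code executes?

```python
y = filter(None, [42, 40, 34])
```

filter() returns a filter iterator object

filter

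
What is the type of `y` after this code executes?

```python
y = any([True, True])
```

any() returns bool

bool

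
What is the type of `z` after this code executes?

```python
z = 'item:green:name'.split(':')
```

str.split() returns list

list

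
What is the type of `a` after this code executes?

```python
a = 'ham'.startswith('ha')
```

str.startswith() returns bool

bool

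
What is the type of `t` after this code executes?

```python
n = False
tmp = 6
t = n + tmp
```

bool + int returns int (False is 0, so 0 + 6 = 6)

int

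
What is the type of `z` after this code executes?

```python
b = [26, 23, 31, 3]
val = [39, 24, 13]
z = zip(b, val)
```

zip() returns a zip iterator object

zip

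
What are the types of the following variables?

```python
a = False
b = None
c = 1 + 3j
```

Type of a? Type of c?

a is bool; c is complex

bool, complex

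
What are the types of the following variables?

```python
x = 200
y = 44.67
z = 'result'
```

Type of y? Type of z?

y is float; z is str

float, str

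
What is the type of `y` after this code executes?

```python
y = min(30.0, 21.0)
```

min() of floats returns float

float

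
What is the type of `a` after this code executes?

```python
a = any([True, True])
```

any() returns bool

bool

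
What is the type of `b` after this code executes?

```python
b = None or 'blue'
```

'or' with None returns the other value ('blue', str)

str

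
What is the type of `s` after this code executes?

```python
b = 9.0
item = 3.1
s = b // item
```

float // float returns float (floor division preserves float type)

float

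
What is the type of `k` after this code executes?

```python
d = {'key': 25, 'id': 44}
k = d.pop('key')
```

dict.pop() returns the value (int)

int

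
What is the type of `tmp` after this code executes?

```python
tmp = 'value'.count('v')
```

str.count() returns int

int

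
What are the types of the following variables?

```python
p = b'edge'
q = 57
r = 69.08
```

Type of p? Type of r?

p is bytes; r is float

bytes, float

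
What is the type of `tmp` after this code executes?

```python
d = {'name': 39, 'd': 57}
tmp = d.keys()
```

.keys() returns a dict_keys view object

dict_keys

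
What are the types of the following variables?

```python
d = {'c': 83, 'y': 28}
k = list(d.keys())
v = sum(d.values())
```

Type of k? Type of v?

list(...) returns list; sum of int values returns int

list, int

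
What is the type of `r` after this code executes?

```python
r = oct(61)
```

oct() returns str representation

str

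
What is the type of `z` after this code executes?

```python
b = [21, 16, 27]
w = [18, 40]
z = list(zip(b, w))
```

list(zip(...)) returns a list of tuples

list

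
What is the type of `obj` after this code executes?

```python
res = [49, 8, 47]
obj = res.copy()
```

list.copy() returns list

list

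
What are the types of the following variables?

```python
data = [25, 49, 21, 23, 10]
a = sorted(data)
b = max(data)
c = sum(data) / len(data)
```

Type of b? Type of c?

max of ints returns int; int / int returns float

int, float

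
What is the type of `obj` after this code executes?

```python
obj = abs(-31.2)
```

abs() of float returns float

float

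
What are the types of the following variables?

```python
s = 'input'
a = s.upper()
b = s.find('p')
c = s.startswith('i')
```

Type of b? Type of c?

str.find() returns int; str.startswith() returns bool

int, bool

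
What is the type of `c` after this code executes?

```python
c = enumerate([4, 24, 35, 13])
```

enumerate() returns an enumerate iterator object

enumerate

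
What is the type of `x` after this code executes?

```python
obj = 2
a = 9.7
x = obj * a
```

int * float returns float (2 * 9.7 = 19.4)

float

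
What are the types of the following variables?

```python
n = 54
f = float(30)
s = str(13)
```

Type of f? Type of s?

f is float; s is str

float, str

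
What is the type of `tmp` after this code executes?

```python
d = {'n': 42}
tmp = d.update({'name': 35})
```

dict.update() returns None

NoneType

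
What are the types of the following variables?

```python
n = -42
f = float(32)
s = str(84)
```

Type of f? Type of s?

f is float; s is str

float, str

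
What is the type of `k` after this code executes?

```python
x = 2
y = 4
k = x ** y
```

int ** positive int returns int (2 ** 4 = 16)

int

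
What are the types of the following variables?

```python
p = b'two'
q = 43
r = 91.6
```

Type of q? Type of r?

q is int; r is float

int, float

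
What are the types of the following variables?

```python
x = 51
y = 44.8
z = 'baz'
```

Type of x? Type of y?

x is int; y is float

int, float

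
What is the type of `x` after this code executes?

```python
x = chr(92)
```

chr() returns str (single character)

str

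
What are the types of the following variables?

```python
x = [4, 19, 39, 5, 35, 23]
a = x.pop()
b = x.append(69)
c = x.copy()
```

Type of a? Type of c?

list.pop() returns the element (int); list.copy() returns list

int, list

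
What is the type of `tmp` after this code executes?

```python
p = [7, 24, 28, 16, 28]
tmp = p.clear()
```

list.clear() returns None

NoneType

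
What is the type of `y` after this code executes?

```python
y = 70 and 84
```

'and' returns the last value when all truthy (84, which is int)

int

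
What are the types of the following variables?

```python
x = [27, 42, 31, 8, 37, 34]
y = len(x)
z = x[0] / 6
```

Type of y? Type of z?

len() returns int; int / int returns float

int, float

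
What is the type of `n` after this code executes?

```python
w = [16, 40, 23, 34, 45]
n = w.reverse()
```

list.reverse() returns None

NoneType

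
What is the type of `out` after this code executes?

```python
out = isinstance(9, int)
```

isinstance() returns bool

bool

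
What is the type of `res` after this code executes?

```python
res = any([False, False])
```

any() returns bool

bool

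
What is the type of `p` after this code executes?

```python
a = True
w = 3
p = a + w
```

bool + int returns int (True is 1, so 1 + 3 = 4)

int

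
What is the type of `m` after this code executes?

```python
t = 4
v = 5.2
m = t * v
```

int * float returns float (4 * 5.2 = 20.8)

float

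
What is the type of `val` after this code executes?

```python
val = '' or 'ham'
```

'or' returns first truthy value ('ham', which is str)

str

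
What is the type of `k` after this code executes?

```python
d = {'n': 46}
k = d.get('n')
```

dict.get() returns the value (int) when key is found

int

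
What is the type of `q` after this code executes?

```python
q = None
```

None has type NoneType

NoneType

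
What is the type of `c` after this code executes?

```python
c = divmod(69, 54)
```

divmod() returns a tuple (quotient, remainder)

tuple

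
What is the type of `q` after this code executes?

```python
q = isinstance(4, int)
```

isinstance() returns bool

bool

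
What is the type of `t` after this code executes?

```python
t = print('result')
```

print() returns None

NoneType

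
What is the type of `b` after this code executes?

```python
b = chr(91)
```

chr() returns str (single character)

str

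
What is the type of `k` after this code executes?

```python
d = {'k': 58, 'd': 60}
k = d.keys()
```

.keys() returns a dict_keys view object

dict_keys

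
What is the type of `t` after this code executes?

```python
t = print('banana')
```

print() returns None

NoneType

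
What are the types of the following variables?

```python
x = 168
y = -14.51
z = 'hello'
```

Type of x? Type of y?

x is int; y is float

int, float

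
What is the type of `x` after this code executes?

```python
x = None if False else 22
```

Ternary: condition is False, else branch (22) taken → int

int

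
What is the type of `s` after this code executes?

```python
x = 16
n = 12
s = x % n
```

int % int returns int (16 % 12 = 4)

int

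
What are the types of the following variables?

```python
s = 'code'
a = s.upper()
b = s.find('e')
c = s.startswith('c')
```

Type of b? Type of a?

str.find() returns int; str.upper() returns str

int, str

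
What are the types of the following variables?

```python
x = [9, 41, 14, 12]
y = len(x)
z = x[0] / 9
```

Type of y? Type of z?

len() returns int; int / int returns float

int, float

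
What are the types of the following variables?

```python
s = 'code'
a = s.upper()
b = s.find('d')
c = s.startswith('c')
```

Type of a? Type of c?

str.upper() returns str; str.startswith() returns bool

str, bool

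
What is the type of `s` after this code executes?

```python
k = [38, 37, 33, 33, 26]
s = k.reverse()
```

list.reverse() returns None

NoneType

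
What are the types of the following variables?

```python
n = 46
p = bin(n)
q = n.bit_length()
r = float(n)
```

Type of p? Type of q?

bin() returns str; int.bit_length() returns int

str, int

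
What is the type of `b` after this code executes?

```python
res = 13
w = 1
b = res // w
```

int // int returns int (13 // 1 = 13)

int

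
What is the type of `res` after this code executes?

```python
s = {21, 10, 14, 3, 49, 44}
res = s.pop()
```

Popping from a set of ints returns int

int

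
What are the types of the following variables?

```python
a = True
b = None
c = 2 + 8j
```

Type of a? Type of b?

a is bool; b is NoneType

bool, NoneType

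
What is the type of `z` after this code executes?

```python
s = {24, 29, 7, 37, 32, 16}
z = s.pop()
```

Popping from a set of ints returns int

int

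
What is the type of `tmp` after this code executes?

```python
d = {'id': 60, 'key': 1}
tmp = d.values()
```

.values() returns a dict_values view object

dict_values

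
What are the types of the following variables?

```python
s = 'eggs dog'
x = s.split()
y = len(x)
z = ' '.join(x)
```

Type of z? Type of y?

str.join() returns str; len() returns int

str, int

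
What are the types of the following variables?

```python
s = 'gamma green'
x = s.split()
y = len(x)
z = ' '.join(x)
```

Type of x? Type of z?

str.split() returns list; str.join() returns str

list, str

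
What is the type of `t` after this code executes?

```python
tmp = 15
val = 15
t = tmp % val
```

int % int returns int (15 % 15 = 0)

int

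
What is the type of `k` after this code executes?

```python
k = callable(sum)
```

callable() returns bool

bool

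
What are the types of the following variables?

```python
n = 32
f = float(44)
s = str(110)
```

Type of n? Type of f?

n is int; f is float

int, float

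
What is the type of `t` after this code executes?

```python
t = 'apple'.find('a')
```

str.find() returns int (index, or -1)

int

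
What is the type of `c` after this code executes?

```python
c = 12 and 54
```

'and' returns the last value when all truthy (54, which is int)

int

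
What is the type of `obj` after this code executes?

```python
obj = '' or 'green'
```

'or' returns first truthy value ('green', which is str)

str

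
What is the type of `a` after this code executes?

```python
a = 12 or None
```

'or' returns first truthy value (12, int)

int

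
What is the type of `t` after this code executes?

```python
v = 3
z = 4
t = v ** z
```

int ** positive int returns int (3 ** 4 = 81)

int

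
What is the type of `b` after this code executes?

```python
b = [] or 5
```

'or' returns first truthy value (5, which is int)

int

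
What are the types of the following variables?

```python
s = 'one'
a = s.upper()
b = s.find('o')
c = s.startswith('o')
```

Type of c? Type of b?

str.startswith() returns bool; str.find() returns int

bool, int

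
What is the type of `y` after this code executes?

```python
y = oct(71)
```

oct() returns str representation

str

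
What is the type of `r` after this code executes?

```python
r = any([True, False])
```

any() returns bool

bool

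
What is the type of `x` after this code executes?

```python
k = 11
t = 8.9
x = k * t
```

int * float returns float (11 * 8.9 = 97.9)

float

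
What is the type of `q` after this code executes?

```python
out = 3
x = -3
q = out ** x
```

int ** negative int returns float

float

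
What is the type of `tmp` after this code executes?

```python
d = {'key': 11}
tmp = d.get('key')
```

dict.get() returns the value (int) when key is found

int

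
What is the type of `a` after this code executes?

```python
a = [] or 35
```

'or' returns first truthy value (35, which is int)

int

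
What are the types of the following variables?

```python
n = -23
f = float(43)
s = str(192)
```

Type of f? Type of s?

f is float; s is str

float, str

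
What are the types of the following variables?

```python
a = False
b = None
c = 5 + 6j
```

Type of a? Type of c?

a is bool; c is complex

bool, complex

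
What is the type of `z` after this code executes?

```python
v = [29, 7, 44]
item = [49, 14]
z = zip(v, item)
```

zip() returns a zip iterator object

zip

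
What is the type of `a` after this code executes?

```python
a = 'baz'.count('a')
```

str.count() returns int

int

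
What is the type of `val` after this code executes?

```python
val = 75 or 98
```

'or' returns the first truthy value (75, which is int)

int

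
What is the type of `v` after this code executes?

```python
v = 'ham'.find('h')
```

str.find() returns int (index, or -1)

int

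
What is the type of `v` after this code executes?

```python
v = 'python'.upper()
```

str.upper() returns str

str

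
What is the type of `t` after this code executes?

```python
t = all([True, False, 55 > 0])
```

all() returns bool

bool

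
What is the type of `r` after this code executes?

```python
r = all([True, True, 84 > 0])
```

all() returns bool

bool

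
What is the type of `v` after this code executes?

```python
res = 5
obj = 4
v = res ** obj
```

int ** positive int returns int (5 ** 4 = 625)

int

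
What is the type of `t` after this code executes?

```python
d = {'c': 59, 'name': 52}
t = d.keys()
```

.keys() returns a dict_keys view object

dict_keys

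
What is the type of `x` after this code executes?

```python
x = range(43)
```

range() returns a range object

range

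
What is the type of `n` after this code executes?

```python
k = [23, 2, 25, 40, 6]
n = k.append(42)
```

list.append() returns None (mutates in place)

NoneType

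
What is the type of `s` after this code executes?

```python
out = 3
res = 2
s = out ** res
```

int ** positive int returns int (3 ** 2 = 9)

int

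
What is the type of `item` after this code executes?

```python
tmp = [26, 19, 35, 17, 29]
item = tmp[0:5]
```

Slicing a list always returns a list

list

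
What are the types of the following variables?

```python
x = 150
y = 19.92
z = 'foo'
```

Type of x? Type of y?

x is int; y is float

int, float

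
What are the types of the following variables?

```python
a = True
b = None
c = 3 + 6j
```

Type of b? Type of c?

b is NoneType; c is complex

NoneType, complex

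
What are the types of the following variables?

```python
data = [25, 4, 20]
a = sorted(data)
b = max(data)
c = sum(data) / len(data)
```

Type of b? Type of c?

max of ints returns int; int / int returns float

int, float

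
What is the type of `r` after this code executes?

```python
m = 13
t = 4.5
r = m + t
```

int + float returns float (13 + 4.5 = 17.5)

float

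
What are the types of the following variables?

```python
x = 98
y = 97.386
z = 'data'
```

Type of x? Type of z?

x is int; z is str

int, str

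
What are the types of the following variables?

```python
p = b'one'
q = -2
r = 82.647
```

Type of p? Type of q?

p is bytes; q is int

bytes, int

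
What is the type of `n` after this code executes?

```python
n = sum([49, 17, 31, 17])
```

sum() of ints returns int

int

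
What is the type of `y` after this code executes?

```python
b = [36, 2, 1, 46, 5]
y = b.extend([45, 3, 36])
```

list.extend() returns None

NoneType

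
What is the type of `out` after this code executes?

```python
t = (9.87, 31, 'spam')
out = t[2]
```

Index 2 of tuple is 'spam' which is str

str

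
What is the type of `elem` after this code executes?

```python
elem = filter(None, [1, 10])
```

filter() returns a filter iterator object

filter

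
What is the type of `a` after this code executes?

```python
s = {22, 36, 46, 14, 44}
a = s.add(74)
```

set.add() returns None (mutates in place)

NoneType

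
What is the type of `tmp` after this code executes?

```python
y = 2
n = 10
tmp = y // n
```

int // int returns int (2 // 10 = 0)

int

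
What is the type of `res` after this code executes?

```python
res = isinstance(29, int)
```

isinstance() returns bool

bool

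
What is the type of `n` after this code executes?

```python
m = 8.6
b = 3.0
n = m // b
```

float // float returns float (floor division preserves float type)

float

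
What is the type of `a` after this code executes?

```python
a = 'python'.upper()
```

str.upper() returns str

str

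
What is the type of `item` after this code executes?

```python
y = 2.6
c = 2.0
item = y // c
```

float // float returns float (floor division preserves float type)

float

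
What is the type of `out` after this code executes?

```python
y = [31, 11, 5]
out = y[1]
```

Indexing a list of ints returns int (y[1] = 11)

int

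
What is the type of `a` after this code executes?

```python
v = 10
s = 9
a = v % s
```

int % int returns int (10 % 9 = 1)

int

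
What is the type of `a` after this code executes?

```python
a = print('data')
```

print() returns None

NoneType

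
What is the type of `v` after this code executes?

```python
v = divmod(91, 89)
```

divmod() returns a tuple (quotient, remainder)

tuple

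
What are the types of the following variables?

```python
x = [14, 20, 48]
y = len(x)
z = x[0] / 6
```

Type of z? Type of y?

int / int returns float; len() returns int

float, int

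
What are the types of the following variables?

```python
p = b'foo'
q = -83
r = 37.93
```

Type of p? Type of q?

p is bytes; q is int

bytes, int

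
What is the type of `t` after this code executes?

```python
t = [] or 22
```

'or' returns first truthy value (22, which is int)

int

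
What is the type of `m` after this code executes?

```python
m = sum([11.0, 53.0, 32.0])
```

sum() of floats returns float

float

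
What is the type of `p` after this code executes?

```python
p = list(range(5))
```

list(range(...)) returns list

list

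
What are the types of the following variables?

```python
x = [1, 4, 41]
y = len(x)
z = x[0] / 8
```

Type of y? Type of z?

len() returns int; int / int returns float

int, float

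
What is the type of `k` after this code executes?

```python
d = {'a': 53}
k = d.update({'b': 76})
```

dict.update() returns None

NoneType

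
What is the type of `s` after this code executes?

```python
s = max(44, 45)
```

max() of ints returns int

int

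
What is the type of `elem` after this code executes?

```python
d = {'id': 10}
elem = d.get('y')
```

dict.get() returns None when key 'y' is not found and no default given

NoneType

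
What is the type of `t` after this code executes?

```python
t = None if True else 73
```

Ternary: condition is True, if branch (None) taken → NoneType

NoneType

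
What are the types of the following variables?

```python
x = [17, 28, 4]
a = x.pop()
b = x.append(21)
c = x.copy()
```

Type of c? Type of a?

list.copy() returns list; list.pop() returns the element (int)

list, int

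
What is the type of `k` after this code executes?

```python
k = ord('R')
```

ord() returns int (Unicode code point)

int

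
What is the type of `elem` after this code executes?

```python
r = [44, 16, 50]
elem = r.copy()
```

list.copy() returns list

list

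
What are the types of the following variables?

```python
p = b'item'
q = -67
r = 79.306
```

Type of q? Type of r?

q is int; r is float

int, float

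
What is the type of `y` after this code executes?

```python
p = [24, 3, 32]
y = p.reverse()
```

list.reverse() returns None

NoneType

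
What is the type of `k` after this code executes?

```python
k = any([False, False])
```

any() returns bool

bool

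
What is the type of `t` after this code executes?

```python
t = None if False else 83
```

Ternary: condition is False, else branch (83) taken → int

int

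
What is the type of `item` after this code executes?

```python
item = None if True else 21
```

Ternary: condition is True, if branch (None) taken → NoneType

NoneType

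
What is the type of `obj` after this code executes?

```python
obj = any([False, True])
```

any() returns bool

bool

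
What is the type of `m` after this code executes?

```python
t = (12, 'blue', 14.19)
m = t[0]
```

Index 0 of tuple is 12 which is int

int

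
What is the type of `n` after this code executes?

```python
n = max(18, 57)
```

max() of ints returns int

int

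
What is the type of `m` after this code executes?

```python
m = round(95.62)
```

round() with no ndigits arg returns int

int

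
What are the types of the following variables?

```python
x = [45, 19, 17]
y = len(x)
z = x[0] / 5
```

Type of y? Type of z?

len() returns int; int / int returns float

int, float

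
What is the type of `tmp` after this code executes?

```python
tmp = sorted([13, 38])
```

sorted() always returns list

list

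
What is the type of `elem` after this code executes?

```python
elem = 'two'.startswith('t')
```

str.startswith() returns bool

bool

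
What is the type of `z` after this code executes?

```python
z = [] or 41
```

'or' returns first truthy value (41, which is int)

int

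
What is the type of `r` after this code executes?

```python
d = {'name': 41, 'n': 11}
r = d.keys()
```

.keys() returns a dict_keys view object

dict_keys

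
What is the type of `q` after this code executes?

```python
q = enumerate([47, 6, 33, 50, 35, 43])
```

enumerate() returns an enumerate iterator object

enumerate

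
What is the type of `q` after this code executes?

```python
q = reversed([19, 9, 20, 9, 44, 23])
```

reversed() on a list returns a list_reverseiterator

list_reverseiterator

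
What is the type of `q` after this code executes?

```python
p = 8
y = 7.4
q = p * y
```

int * float returns float (8 * 7.4 = 59.2)

float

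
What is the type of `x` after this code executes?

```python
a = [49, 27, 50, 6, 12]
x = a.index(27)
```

list.index() returns int

int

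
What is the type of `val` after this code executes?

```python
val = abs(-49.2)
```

abs() of float returns float

float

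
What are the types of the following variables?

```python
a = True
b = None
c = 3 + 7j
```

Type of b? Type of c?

b is NoneType; c is complex

NoneType, complex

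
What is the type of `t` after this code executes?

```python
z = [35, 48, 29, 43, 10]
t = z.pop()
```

list.pop() returns the popped element (int here)

int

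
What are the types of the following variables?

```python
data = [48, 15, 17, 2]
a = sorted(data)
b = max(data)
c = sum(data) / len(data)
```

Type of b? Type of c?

max of ints returns int; int / int returns float

int, float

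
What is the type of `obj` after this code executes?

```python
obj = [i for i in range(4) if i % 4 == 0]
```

A list comprehension [...] produces a list

list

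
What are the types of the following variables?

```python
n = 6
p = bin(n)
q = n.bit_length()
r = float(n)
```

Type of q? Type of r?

int.bit_length() returns int; float() returns float

int, float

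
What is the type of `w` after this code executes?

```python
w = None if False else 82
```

Ternary: condition is False, else branch (82) taken → int

int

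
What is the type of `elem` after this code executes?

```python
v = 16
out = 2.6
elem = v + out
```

int + float returns float (16 + 2.6 = 18.6)

float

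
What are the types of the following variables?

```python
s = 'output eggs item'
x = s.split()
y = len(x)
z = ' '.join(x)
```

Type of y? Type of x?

len() returns int; str.split() returns list

int, list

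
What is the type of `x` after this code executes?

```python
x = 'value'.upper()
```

str.upper() returns str

str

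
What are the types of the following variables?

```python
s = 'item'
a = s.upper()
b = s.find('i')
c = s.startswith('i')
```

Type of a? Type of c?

str.upper() returns str; str.startswith() returns bool

str, bool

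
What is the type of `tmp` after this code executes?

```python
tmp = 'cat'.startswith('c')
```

str.startswith() returns bool

bool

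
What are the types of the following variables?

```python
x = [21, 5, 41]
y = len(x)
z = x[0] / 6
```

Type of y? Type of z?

len() returns int; int / int returns float

int, float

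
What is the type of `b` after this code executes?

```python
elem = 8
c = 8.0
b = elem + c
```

int + float returns float (8 + 8.0 = 16.0)

float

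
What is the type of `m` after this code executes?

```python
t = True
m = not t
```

'not' always returns bool

bool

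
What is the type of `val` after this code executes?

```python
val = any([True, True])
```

any() returns bool

bool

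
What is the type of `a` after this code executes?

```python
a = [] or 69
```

'or' returns first truthy value (69, which is int)

int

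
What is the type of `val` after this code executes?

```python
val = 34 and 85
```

'and' returns the last value when all truthy (85, which is int)

int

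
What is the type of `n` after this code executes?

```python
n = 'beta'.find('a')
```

str.find() returns int (index, or -1)

int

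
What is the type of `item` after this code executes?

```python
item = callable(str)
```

callable() returns bool

bool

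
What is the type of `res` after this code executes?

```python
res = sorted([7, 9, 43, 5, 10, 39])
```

sorted() always returns list

list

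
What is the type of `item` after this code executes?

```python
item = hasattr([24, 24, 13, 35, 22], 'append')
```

hasattr() returns bool

bool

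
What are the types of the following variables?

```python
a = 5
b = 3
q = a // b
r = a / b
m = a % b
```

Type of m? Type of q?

int % int returns int; int // int returns int

int, int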